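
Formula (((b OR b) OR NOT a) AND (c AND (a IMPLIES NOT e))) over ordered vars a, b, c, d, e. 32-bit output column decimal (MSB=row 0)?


Formula: (((b OR b) OR NOT a) AND (c AND (a IMPLIES NOT e))) over a, b, c, d, e (32 rows)
Evaluate each row (bits = a,b,c,d,e, MSB first):
  row 0 [00000]: (((0 OR 0) OR NOT 0) AND (0 AND (0 IMPLIES NOT 0))) -> 0
  row 1 [00001]: (((0 OR 0) OR NOT 0) AND (0 AND (0 IMPLIES NOT 1))) -> 0
  row 2 [00010]: (((0 OR 0) OR NOT 0) AND (0 AND (0 IMPLIES NOT 0))) -> 0
  row 3 [00011]: (((0 OR 0) OR NOT 0) AND (0 AND (0 IMPLIES NOT 1))) -> 0
  row 4 [00100]: (((0 OR 0) OR NOT 0) AND (1 AND (0 IMPLIES NOT 0))) -> 1
  row 5 [00101]: (((0 OR 0) OR NOT 0) AND (1 AND (0 IMPLIES NOT 1))) -> 1
  row 6 [00110]: (((0 OR 0) OR NOT 0) AND (1 AND (0 IMPLIES NOT 0))) -> 1
  row 7 [00111]: (((0 OR 0) OR NOT 0) AND (1 AND (0 IMPLIES NOT 1))) -> 1
  row 8 [01000]: (((1 OR 1) OR NOT 0) AND (0 AND (0 IMPLIES NOT 0))) -> 0
  row 9 [01001]: (((1 OR 1) OR NOT 0) AND (0 AND (0 IMPLIES NOT 1))) -> 0
  row 10 [01010]: (((1 OR 1) OR NOT 0) AND (0 AND (0 IMPLIES NOT 0))) -> 0
  row 11 [01011]: (((1 OR 1) OR NOT 0) AND (0 AND (0 IMPLIES NOT 1))) -> 0
  row 12 [01100]: (((1 OR 1) OR NOT 0) AND (1 AND (0 IMPLIES NOT 0))) -> 1
  row 13 [01101]: (((1 OR 1) OR NOT 0) AND (1 AND (0 IMPLIES NOT 1))) -> 1
  row 14 [01110]: (((1 OR 1) OR NOT 0) AND (1 AND (0 IMPLIES NOT 0))) -> 1
  row 15 [01111]: (((1 OR 1) OR NOT 0) AND (1 AND (0 IMPLIES NOT 1))) -> 1
  row 16 [10000]: (((0 OR 0) OR NOT 1) AND (0 AND (1 IMPLIES NOT 0))) -> 0
  row 17 [10001]: (((0 OR 0) OR NOT 1) AND (0 AND (1 IMPLIES NOT 1))) -> 0
  row 18 [10010]: (((0 OR 0) OR NOT 1) AND (0 AND (1 IMPLIES NOT 0))) -> 0
  row 19 [10011]: (((0 OR 0) OR NOT 1) AND (0 AND (1 IMPLIES NOT 1))) -> 0
  row 20 [10100]: (((0 OR 0) OR NOT 1) AND (1 AND (1 IMPLIES NOT 0))) -> 0
  row 21 [10101]: (((0 OR 0) OR NOT 1) AND (1 AND (1 IMPLIES NOT 1))) -> 0
  row 22 [10110]: (((0 OR 0) OR NOT 1) AND (1 AND (1 IMPLIES NOT 0))) -> 0
  row 23 [10111]: (((0 OR 0) OR NOT 1) AND (1 AND (1 IMPLIES NOT 1))) -> 0
  row 24 [11000]: (((1 OR 1) OR NOT 1) AND (0 AND (1 IMPLIES NOT 0))) -> 0
  row 25 [11001]: (((1 OR 1) OR NOT 1) AND (0 AND (1 IMPLIES NOT 1))) -> 0
  row 26 [11010]: (((1 OR 1) OR NOT 1) AND (0 AND (1 IMPLIES NOT 0))) -> 0
  row 27 [11011]: (((1 OR 1) OR NOT 1) AND (0 AND (1 IMPLIES NOT 1))) -> 0
  row 28 [11100]: (((1 OR 1) OR NOT 1) AND (1 AND (1 IMPLIES NOT 0))) -> 1
  row 29 [11101]: (((1 OR 1) OR NOT 1) AND (1 AND (1 IMPLIES NOT 1))) -> 0
  row 30 [11110]: (((1 OR 1) OR NOT 1) AND (1 AND (1 IMPLIES NOT 0))) -> 1
  row 31 [11111]: (((1 OR 1) OR NOT 1) AND (1 AND (1 IMPLIES NOT 1))) -> 0
Full result column, 4 rows per line (a,b,c fixed per line; d,e runs 00..11 left to right):
  rows 0-3 [a,b,c=000]: 0000  = hex 0
  rows 4-7 [a,b,c=001]: 1111  = hex F
  rows 8-11 [a,b,c=010]: 0000  = hex 0
  rows 12-15 [a,b,c=011]: 1111  = hex F
  rows 16-19 [a,b,c=100]: 0000  = hex 0
  rows 20-23 [a,b,c=101]: 0000  = hex 0
  rows 24-27 [a,b,c=110]: 0000  = hex 0
  rows 28-31 [a,b,c=111]: 1010  = hex A
Output column (row 0 .. row 31) = 00001111000011110000000000001010
Output column grouped in 4s = 0000 1111 0000 1111 0000 0000 0000 1010 = 0x0F0F000A
Convert to decimal digit by digit (value = value*16 + digit):
  0 -> 0
  0*16 + 15 (F) = 15
  15*16 + 0 = 240
  240*16 + 15 (F) = 3855
  3855*16 + 0 = 61680
  61680*16 + 0 = 986880
  986880*16 + 0 = 15790080
  15790080*16 + 10 (A) = 252641290
Decimal = 252641290

252641290


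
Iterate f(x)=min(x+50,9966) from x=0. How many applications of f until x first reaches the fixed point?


Step 1: x=0, cap=9966, increment=50
Step 2: x grows by 50 each step until capped at 9966; fixed point is x=9966
Step 3: iterations = ceil(9966/50) = 200

200


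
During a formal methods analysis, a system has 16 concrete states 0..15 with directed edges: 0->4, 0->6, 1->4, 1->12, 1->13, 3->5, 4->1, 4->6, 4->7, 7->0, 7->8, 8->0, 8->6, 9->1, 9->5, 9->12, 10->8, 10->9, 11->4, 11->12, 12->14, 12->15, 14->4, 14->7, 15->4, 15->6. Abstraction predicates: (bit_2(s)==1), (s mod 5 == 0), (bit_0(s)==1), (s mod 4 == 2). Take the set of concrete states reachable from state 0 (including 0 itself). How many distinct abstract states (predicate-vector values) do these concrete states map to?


BFS from 0:
Concrete reachable: {0, 1, 4, 6, 7, 8, 12, 13, 14, 15}
Abstract via predicates (bit_2(s)==1), (s mod 5 == 0), (bit_0(s)==1), (s mod 4 == 2):
  (0,0,0,0) <- {8}
  (0,0,1,0) <- {1}
  (0,1,0,0) <- {0}
  (1,0,0,0) <- {4, 12}
  (1,0,0,1) <- {6, 14}
  (1,0,1,0) <- {7, 13}
  (1,1,1,0) <- {15}
Distinct abstract states = 7

7


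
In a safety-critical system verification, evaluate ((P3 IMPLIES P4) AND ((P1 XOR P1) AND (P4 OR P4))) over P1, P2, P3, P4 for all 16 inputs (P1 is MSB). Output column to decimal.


Formula: ((P3 IMPLIES P4) AND ((P1 XOR P1) AND (P4 OR P4))) over P1, P2, P3, P4 (16 rows)
Evaluate each row (bits = P1,P2,P3,P4, MSB first):
  row 0 [0000]: ((0 IMPLIES 0) AND ((0 XOR 0) AND (0 OR 0))) -> 0
  row 1 [0001]: ((0 IMPLIES 1) AND ((0 XOR 0) AND (1 OR 1))) -> 0
  row 2 [0010]: ((1 IMPLIES 0) AND ((0 XOR 0) AND (0 OR 0))) -> 0
  row 3 [0011]: ((1 IMPLIES 1) AND ((0 XOR 0) AND (1 OR 1))) -> 0
  row 4 [0100]: ((0 IMPLIES 0) AND ((0 XOR 0) AND (0 OR 0))) -> 0
  row 5 [0101]: ((0 IMPLIES 1) AND ((0 XOR 0) AND (1 OR 1))) -> 0
  row 6 [0110]: ((1 IMPLIES 0) AND ((0 XOR 0) AND (0 OR 0))) -> 0
  row 7 [0111]: ((1 IMPLIES 1) AND ((0 XOR 0) AND (1 OR 1))) -> 0
  row 8 [1000]: ((0 IMPLIES 0) AND ((1 XOR 1) AND (0 OR 0))) -> 0
  row 9 [1001]: ((0 IMPLIES 1) AND ((1 XOR 1) AND (1 OR 1))) -> 0
  row 10 [1010]: ((1 IMPLIES 0) AND ((1 XOR 1) AND (0 OR 0))) -> 0
  row 11 [1011]: ((1 IMPLIES 1) AND ((1 XOR 1) AND (1 OR 1))) -> 0
  row 12 [1100]: ((0 IMPLIES 0) AND ((1 XOR 1) AND (0 OR 0))) -> 0
  row 13 [1101]: ((0 IMPLIES 1) AND ((1 XOR 1) AND (1 OR 1))) -> 0
  row 14 [1110]: ((1 IMPLIES 0) AND ((1 XOR 1) AND (0 OR 0))) -> 0
  row 15 [1111]: ((1 IMPLIES 1) AND ((1 XOR 1) AND (1 OR 1))) -> 0
Full result column, 4 rows per line (P1,P2 fixed per line; P3,P4 runs 00..11 left to right):
  rows 0-3 [P1,P2=00]: 0000  = hex 0
  rows 4-7 [P1,P2=01]: 0000  = hex 0
  rows 8-11 [P1,P2=10]: 0000  = hex 0
  rows 12-15 [P1,P2=11]: 0000  = hex 0
Output column (row 0 .. row 15) = 0000000000000000
Output column grouped in 4s = 0000 0000 0000 0000 = 0x0000
Convert to decimal digit by digit (value = value*16 + digit):
  0 -> 0
  0*16 + 0 = 0
  0*16 + 0 = 0
  0*16 + 0 = 0
Decimal = 0

0


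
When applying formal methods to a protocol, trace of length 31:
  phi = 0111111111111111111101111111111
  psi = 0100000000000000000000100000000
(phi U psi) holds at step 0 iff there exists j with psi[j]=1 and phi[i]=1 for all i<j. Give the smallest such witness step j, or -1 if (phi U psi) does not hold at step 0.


(phi U psi) at 0: need smallest j with psi[j]=1 and phi[i]=1 for all i in [0,j).
Scan from step 0:
  step 0: phi=0 -> phi-prefix broken from here
  step 1: psi=1 but phi already failed -> not a witness
  step 22: psi=1 but phi already failed -> not a witness
  end of trace: no witness -> -1
Witness step = -1

-1


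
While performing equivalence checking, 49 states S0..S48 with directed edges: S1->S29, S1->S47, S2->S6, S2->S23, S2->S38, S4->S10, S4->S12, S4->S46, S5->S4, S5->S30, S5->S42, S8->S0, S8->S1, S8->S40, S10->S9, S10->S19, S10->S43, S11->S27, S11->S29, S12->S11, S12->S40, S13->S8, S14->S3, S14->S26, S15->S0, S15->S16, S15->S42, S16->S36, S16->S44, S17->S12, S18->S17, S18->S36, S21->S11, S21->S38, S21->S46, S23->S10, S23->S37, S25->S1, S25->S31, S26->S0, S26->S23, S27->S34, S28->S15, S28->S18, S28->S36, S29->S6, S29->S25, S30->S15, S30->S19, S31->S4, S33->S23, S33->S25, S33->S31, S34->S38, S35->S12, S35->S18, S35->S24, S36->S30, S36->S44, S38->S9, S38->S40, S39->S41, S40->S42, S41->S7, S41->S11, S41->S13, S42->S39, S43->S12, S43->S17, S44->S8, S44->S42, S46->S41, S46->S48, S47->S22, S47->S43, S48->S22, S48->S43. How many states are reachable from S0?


BFS from S0:
  layer 0: {S0}
Reachable set: {S0}
Count = 1

1


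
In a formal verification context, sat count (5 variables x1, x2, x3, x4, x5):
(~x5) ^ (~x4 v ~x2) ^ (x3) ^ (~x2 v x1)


CNF with 4 clauses over 5 vars (32 assignments).
An assignment satisfies CNF iff every clause has >=1 true literal.
Check each row (bits = x1,x2,x3,x4,x5; clause T/F shown):
  row 0 [00000]: clauses=TTFT -> 0
  row 1 [00001]: clauses=FTFT -> 0
  row 2 [00010]: clauses=TTFT -> 0
  row 3 [00011]: clauses=FTFT -> 0
  row 4 [00100]: clauses=TTTT -> 1
  row 5 [00101]: clauses=FTTT -> 0
  row 6 [00110]: clauses=TTTT -> 1
  row 7 [00111]: clauses=FTTT -> 0
  row 8 [01000]: clauses=TTFF -> 0
  row 9 [01001]: clauses=FTFF -> 0
  row 10 [01010]: clauses=TFFF -> 0
  row 11 [01011]: clauses=FFFF -> 0
  row 12 [01100]: clauses=TTTF -> 0
  row 13 [01101]: clauses=FTTF -> 0
  row 14 [01110]: clauses=TFTF -> 0
  row 15 [01111]: clauses=FFTF -> 0
  row 16 [10000]: clauses=TTFT -> 0
  row 17 [10001]: clauses=FTFT -> 0
  row 18 [10010]: clauses=TTFT -> 0
  row 19 [10011]: clauses=FTFT -> 0
  row 20 [10100]: clauses=TTTT -> 1
  row 21 [10101]: clauses=FTTT -> 0
  row 22 [10110]: clauses=TTTT -> 1
  row 23 [10111]: clauses=FTTT -> 0
  row 24 [11000]: clauses=TTFT -> 0
  row 25 [11001]: clauses=FTFT -> 0
  row 26 [11010]: clauses=TFFT -> 0
  row 27 [11011]: clauses=FFFT -> 0
  row 28 [11100]: clauses=TTTT -> 1
  row 29 [11101]: clauses=FTTT -> 0
  row 30 [11110]: clauses=TFTT -> 0
  row 31 [11111]: clauses=FFTT -> 0
Full result column, 8 rows per line (x1,x2 fixed per line; x3,x4,x5 runs 000..111 left to right):
  rows 0-7 [x1,x2=00]: 00001010  (ones: 2)
  rows 8-15 [x1,x2=01]: 00000000  (ones: 0)
  rows 16-23 [x1,x2=10]: 00001010  (ones: 2)
  rows 24-31 [x1,x2=11]: 00001000  (ones: 1)
Satisfying assignments = 2+0+2+1 = 5

5


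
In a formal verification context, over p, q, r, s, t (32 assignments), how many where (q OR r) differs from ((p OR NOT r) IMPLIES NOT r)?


F1 = (q OR r)
F2 = ((p OR NOT r) IMPLIES NOT r)
Evaluate both on each of 32 rows (bits = p,q,r,s,t):
  row 0 [00000]: F1=0 F2=1 (differ) -> 1
  row 1 [00001]: F1=0 F2=1 (differ) -> 1
  row 2 [00010]: F1=0 F2=1 (differ) -> 1
  row 3 [00011]: F1=0 F2=1 (differ) -> 1
  row 4 [00100]: F1=1 F2=1 -> 0
  row 5 [00101]: F1=1 F2=1 -> 0
  row 6 [00110]: F1=1 F2=1 -> 0
  row 7 [00111]: F1=1 F2=1 -> 0
  row 8 [01000]: F1=1 F2=1 -> 0
  row 9 [01001]: F1=1 F2=1 -> 0
  row 10 [01010]: F1=1 F2=1 -> 0
  row 11 [01011]: F1=1 F2=1 -> 0
  row 12 [01100]: F1=1 F2=1 -> 0
  row 13 [01101]: F1=1 F2=1 -> 0
  row 14 [01110]: F1=1 F2=1 -> 0
  row 15 [01111]: F1=1 F2=1 -> 0
  row 16 [10000]: F1=0 F2=1 (differ) -> 1
  row 17 [10001]: F1=0 F2=1 (differ) -> 1
  row 18 [10010]: F1=0 F2=1 (differ) -> 1
  row 19 [10011]: F1=0 F2=1 (differ) -> 1
  row 20 [10100]: F1=1 F2=0 (differ) -> 1
  row 21 [10101]: F1=1 F2=0 (differ) -> 1
  row 22 [10110]: F1=1 F2=0 (differ) -> 1
  row 23 [10111]: F1=1 F2=0 (differ) -> 1
  row 24 [11000]: F1=1 F2=1 -> 0
  row 25 [11001]: F1=1 F2=1 -> 0
  row 26 [11010]: F1=1 F2=1 -> 0
  row 27 [11011]: F1=1 F2=1 -> 0
  row 28 [11100]: F1=1 F2=0 (differ) -> 1
  row 29 [11101]: F1=1 F2=0 (differ) -> 1
  row 30 [11110]: F1=1 F2=0 (differ) -> 1
  row 31 [11111]: F1=1 F2=0 (differ) -> 1
Full result column, 8 rows per line (p,q fixed per line; r,s,t runs 000..111 left to right):
  rows 0-7 [p,q=00]: 11110000  (ones: 4)
  rows 8-15 [p,q=01]: 00000000  (ones: 0)
  rows 16-23 [p,q=10]: 11111111  (ones: 8)
  rows 24-31 [p,q=11]: 00001111  (ones: 4)
Disagreements = 4+0+8+4 = 16

16


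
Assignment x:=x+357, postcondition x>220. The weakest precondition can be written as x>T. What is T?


Formula: wp(x:=E, P) = P[E/x] (substitute E for x in postcondition)
Step 1: Postcondition: x>220
Step 2: Substitute x+357 for x: x+357>220
Step 3: Solve for x: x > 220-357 = -137

-137


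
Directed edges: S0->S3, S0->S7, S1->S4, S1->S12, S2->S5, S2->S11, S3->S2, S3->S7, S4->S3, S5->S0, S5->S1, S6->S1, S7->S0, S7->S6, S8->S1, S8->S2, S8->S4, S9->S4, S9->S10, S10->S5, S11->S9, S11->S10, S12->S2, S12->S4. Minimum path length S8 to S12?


BFS layer-by-layer from S8:
  dist 0: {S8}
  dist 1: {S1, S2, S4}
  dist 2: {S3, S5, S11, S12}
  -> S12 reached at distance 2
Shortest path length = 2

2


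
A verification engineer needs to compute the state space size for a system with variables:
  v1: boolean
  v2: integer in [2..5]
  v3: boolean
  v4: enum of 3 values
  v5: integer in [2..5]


State space = product of domain sizes of all variables.
Domain sizes:
  v1 (boolean): 2
  v2 (integer in [2..5]): 4
  v3 (boolean): 2
  v4 (enum of 3 values): 3
  v5 (integer in [2..5]): 4
Product = 2 * 4 * 2 * 3 * 4 = 192

192


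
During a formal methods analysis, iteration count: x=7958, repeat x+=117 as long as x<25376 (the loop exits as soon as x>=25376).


Step 1: x goes from 7958 toward 25376 by 117; the body runs while x<25376, so iterations = ceil((bound-start)/step)
Step 2: Distance=17418
Step 3: ceil(17418/117)=149

149


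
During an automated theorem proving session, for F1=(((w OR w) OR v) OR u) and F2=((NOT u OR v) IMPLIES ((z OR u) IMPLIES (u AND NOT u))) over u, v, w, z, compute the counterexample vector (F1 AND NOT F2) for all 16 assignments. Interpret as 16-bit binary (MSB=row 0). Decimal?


F1 = (((w OR w) OR v) OR u)
F2 = ((NOT u OR v) IMPLIES ((z OR u) IMPLIES (u AND NOT u)))
Counterexample to F1=>F2 is where F1=1 and F2=0.
Evaluate each row (bits = u,v,w,z, MSB first):
  row 0 [0000]: F1=0 F2=1 -> F1&~F2 -> 0
  row 1 [0001]: F1=0 F2=0 -> F1&~F2 -> 0
  row 2 [0010]: F1=1 F2=1 -> F1&~F2 -> 0
  row 3 [0011]: F1=1 F2=0 -> F1&~F2 -> 1
  row 4 [0100]: F1=1 F2=1 -> F1&~F2 -> 0
  row 5 [0101]: F1=1 F2=0 -> F1&~F2 -> 1
  row 6 [0110]: F1=1 F2=1 -> F1&~F2 -> 0
  row 7 [0111]: F1=1 F2=0 -> F1&~F2 -> 1
  row 8 [1000]: F1=1 F2=1 -> F1&~F2 -> 0
  row 9 [1001]: F1=1 F2=1 -> F1&~F2 -> 0
  row 10 [1010]: F1=1 F2=1 -> F1&~F2 -> 0
  row 11 [1011]: F1=1 F2=1 -> F1&~F2 -> 0
  row 12 [1100]: F1=1 F2=0 -> F1&~F2 -> 1
  row 13 [1101]: F1=1 F2=0 -> F1&~F2 -> 1
  row 14 [1110]: F1=1 F2=0 -> F1&~F2 -> 1
  row 15 [1111]: F1=1 F2=0 -> F1&~F2 -> 1
Full result column, 4 rows per line (u,v fixed per line; w,z runs 00..11 left to right):
  rows 0-3 [u,v=00]: 0001  = hex 1
  rows 4-7 [u,v=01]: 0101  = hex 5
  rows 8-11 [u,v=10]: 0000  = hex 0
  rows 12-15 [u,v=11]: 1111  = hex F
Counterexample vector (row 0 .. row 15) = 0001010100001111
Output column grouped in 4s = 0001 0101 0000 1111 = 0x150F
Convert to decimal digit by digit (value = value*16 + digit):
  1 -> 1
  1*16 + 5 = 21
  21*16 + 0 = 336
  336*16 + 15 (F) = 5391
Decimal = 5391

5391


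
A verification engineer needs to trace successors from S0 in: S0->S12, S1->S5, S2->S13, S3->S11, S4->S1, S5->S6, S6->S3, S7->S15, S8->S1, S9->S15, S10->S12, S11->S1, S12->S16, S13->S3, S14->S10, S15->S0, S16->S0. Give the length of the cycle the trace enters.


Trace from S0 until a state repeats:
  S0 -> S12 -> S16 -> S0
S0 first seen at step 0, revisited at step 3.
Cycle length = 3 - 0 = 3

3


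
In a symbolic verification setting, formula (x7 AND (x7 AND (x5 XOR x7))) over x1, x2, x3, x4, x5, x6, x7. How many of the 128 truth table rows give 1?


Formula: (x7 AND (x7 AND (x5 XOR x7))) over 7 vars (128 rows)
Evaluate each row (x1, x2, x3, x4, x5, x6, x7 as bits, MSB first):
  row 0 [0000000]: (0 AND (0 AND (0 XOR 0))) -> 0
  row 1 [0000001]: (1 AND (1 AND (0 XOR 1))) -> 1
  row 2 [0000010]: (0 AND (0 AND (0 XOR 0))) -> 0
  row 3 [0000011]: (1 AND (1 AND (0 XOR 1))) -> 1
  row 4 [0000100]: (0 AND (0 AND (1 XOR 0))) -> 0
  (every remaining row is evaluated the same way; all 128 results are listed next)
Full result column, 8 rows per line (x1,x2,x3,x4 fixed per line; x5,x6,x7 runs 000..111 left to right):
  rows 0-7 [x1,x2,x3,x4=0000]: 01010000  (ones: 2)
  rows 8-15 [x1,x2,x3,x4=0001]: 01010000  (ones: 2)
  rows 16-23 [x1,x2,x3,x4=0010]: 01010000  (ones: 2)
  rows 24-31 [x1,x2,x3,x4=0011]: 01010000  (ones: 2)
  rows 32-39 [x1,x2,x3,x4=0100]: 01010000  (ones: 2)
  rows 40-47 [x1,x2,x3,x4=0101]: 01010000  (ones: 2)
  rows 48-55 [x1,x2,x3,x4=0110]: 01010000  (ones: 2)
  rows 56-63 [x1,x2,x3,x4=0111]: 01010000  (ones: 2)
  rows 64-71 [x1,x2,x3,x4=1000]: 01010000  (ones: 2)
  rows 72-79 [x1,x2,x3,x4=1001]: 01010000  (ones: 2)
  rows 80-87 [x1,x2,x3,x4=1010]: 01010000  (ones: 2)
  rows 88-95 [x1,x2,x3,x4=1011]: 01010000  (ones: 2)
  rows 96-103 [x1,x2,x3,x4=1100]: 01010000  (ones: 2)
  rows 104-111 [x1,x2,x3,x4=1101]: 01010000  (ones: 2)
  rows 112-119 [x1,x2,x3,x4=1110]: 01010000  (ones: 2)
  rows 120-127 [x1,x2,x3,x4=1111]: 01010000  (ones: 2)
Count of 1-rows = 2+2+2+2+2+2+2+2+2+2+2+2+2+2+2+2 = 32

32


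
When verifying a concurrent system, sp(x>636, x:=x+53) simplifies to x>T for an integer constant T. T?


Formula: sp(P, x:=E) = exists old_x. (x = E[old_x/x]) AND P[old_x/x] (old_x is the value of x before the assignment; eliminate old_x by solving x = E[old_x/x] for old_x)
Step 1: Precondition P: x>636, i.e. old_x > 636
Step 2: Assignment gives x = old_x + 53, so old_x = x - 53
Step 3: Substitute into P: x - 53 > 636
Step 4: Simplify: x > 636+53 = 689

689


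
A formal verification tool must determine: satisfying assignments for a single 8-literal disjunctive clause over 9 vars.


Step 1: Total=2^9=512
Step 2: Unsat when all 8 false: 2^1=2
Step 3: Sat=512-2=510

510


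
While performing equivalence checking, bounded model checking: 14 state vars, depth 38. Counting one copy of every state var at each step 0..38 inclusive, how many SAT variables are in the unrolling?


BMC unrolls to depth k, creating one copy of each state var for steps 0..k.
Step count = 38 + 1 = 39 (steps 0 through 38)
Vars per step = 14
Total = 14 * 39 = 546

546


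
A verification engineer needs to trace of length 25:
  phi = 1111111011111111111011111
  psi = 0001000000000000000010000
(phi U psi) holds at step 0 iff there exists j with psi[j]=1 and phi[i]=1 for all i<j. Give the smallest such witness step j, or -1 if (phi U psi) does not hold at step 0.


(phi U psi) at 0: need smallest j with psi[j]=1 and phi[i]=1 for all i in [0,j).
Scan from step 0:
  step 0: phi=1, psi=0 -> continue
  step 1: phi=1, psi=0 -> continue
  step 2: phi=1, psi=0 -> continue
  step 3: psi=1 and phi held for [0,3) -> witness found
Witness step = 3

3


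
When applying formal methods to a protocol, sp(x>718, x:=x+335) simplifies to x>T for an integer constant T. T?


Formula: sp(P, x:=E) = exists old_x. (x = E[old_x/x]) AND P[old_x/x] (old_x is the value of x before the assignment; eliminate old_x by solving x = E[old_x/x] for old_x)
Step 1: Precondition P: x>718, i.e. old_x > 718
Step 2: Assignment gives x = old_x + 335, so old_x = x - 335
Step 3: Substitute into P: x - 335 > 718
Step 4: Simplify: x > 718+335 = 1053

1053


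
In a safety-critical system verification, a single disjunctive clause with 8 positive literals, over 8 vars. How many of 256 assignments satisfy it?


Step 1: Total=2^8=256
Step 2: Unsat when all 8 false: 2^0=1
Step 3: Sat=256-1=255

255


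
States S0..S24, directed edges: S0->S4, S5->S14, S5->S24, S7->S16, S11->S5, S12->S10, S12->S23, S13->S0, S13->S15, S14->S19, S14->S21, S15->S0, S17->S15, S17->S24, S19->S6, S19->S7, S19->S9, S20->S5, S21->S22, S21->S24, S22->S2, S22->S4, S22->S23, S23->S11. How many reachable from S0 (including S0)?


BFS from S0:
  layer 0: {S0}
  layer 1: {S4}
Reachable set: {S0, S4}
Count = 2

2


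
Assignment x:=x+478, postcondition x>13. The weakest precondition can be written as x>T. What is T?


Formula: wp(x:=E, P) = P[E/x] (substitute E for x in postcondition)
Step 1: Postcondition: x>13
Step 2: Substitute x+478 for x: x+478>13
Step 3: Solve for x: x > 13-478 = -465

-465


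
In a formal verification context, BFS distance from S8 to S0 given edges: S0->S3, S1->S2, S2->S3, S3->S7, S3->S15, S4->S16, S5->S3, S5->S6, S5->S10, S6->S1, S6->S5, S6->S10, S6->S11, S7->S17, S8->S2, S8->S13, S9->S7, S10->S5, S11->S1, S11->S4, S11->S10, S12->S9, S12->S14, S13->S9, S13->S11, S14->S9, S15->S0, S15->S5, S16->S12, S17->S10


BFS layer-by-layer from S8:
  dist 0: {S8}
  dist 1: {S2, S13}
  dist 2: {S3, S9, S11}
  dist 3: {S1, S4, S7, S10, S15}
  dist 4: {S0, S5, S16, S17}
  -> S0 reached at distance 4
Shortest path length = 4

4


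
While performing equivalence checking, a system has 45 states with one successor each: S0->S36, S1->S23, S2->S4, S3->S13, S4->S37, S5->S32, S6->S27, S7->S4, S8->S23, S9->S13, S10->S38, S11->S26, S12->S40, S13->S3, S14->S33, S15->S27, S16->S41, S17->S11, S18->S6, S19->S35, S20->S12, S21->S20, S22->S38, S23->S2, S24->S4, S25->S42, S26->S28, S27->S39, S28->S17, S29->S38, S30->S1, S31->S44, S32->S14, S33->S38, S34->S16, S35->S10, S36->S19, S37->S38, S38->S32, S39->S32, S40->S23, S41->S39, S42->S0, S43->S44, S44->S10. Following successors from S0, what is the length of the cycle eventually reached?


Trace from S0 until a state repeats:
  S0 -> S36 -> S19 -> S35 -> S10 -> S38 -> S32 -> S14 -> S33 -> S38
S38 first seen at step 5, revisited at step 9.
Cycle length = 9 - 5 = 4

4


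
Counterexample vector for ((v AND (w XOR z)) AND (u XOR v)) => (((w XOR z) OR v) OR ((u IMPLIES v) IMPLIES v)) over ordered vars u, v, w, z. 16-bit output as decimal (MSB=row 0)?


F1 = ((v AND (w XOR z)) AND (u XOR v))
F2 = (((w XOR z) OR v) OR ((u IMPLIES v) IMPLIES v))
Counterexample to F1=>F2 is where F1=1 and F2=0.
Evaluate each row (bits = u,v,w,z, MSB first):
  row 0 [0000]: F1=0 F2=0 -> F1&~F2 -> 0
  row 1 [0001]: F1=0 F2=1 -> F1&~F2 -> 0
  row 2 [0010]: F1=0 F2=1 -> F1&~F2 -> 0
  row 3 [0011]: F1=0 F2=0 -> F1&~F2 -> 0
  row 4 [0100]: F1=0 F2=1 -> F1&~F2 -> 0
  row 5 [0101]: F1=1 F2=1 -> F1&~F2 -> 0
  row 6 [0110]: F1=1 F2=1 -> F1&~F2 -> 0
  row 7 [0111]: F1=0 F2=1 -> F1&~F2 -> 0
  row 8 [1000]: F1=0 F2=1 -> F1&~F2 -> 0
  row 9 [1001]: F1=0 F2=1 -> F1&~F2 -> 0
  row 10 [1010]: F1=0 F2=1 -> F1&~F2 -> 0
  row 11 [1011]: F1=0 F2=1 -> F1&~F2 -> 0
  row 12 [1100]: F1=0 F2=1 -> F1&~F2 -> 0
  row 13 [1101]: F1=0 F2=1 -> F1&~F2 -> 0
  row 14 [1110]: F1=0 F2=1 -> F1&~F2 -> 0
  row 15 [1111]: F1=0 F2=1 -> F1&~F2 -> 0
Full result column, 4 rows per line (u,v fixed per line; w,z runs 00..11 left to right):
  rows 0-3 [u,v=00]: 0000  = hex 0
  rows 4-7 [u,v=01]: 0000  = hex 0
  rows 8-11 [u,v=10]: 0000  = hex 0
  rows 12-15 [u,v=11]: 0000  = hex 0
Counterexample vector (row 0 .. row 15) = 0000000000000000
Output column grouped in 4s = 0000 0000 0000 0000 = 0x0000
Convert to decimal digit by digit (value = value*16 + digit):
  0 -> 0
  0*16 + 0 = 0
  0*16 + 0 = 0
  0*16 + 0 = 0
Decimal = 0

0


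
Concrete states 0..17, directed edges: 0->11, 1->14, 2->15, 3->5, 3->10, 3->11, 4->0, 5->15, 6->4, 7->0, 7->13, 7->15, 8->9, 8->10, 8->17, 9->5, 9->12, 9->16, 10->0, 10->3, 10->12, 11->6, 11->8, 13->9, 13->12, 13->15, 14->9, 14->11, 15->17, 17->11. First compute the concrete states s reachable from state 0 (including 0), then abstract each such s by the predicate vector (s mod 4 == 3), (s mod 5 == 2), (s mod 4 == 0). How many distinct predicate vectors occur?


BFS from 0:
Concrete reachable: {0, 3, 4, 5, 6, 8, 9, 10, 11, 12, 15, 16, 17}
Abstract via predicates (s mod 4 == 3), (s mod 5 == 2), (s mod 4 == 0):
  (0,0,0) <- {5, 6, 9, 10}
  (0,0,1) <- {0, 4, 8, 16}
  (0,1,0) <- {17}
  (0,1,1) <- {12}
  (1,0,0) <- {3, 11, 15}
Distinct abstract states = 5

5


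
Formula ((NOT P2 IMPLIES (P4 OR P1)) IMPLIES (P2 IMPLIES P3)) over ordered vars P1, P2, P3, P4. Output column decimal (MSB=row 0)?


Formula: ((NOT P2 IMPLIES (P4 OR P1)) IMPLIES (P2 IMPLIES P3)) over P1, P2, P3, P4 (16 rows)
Evaluate each row (bits = P1,P2,P3,P4, MSB first):
  row 0 [0000]: ((NOT 0 IMPLIES (0 OR 0)) IMPLIES (0 IMPLIES 0)) -> 1
  row 1 [0001]: ((NOT 0 IMPLIES (1 OR 0)) IMPLIES (0 IMPLIES 0)) -> 1
  row 2 [0010]: ((NOT 0 IMPLIES (0 OR 0)) IMPLIES (0 IMPLIES 1)) -> 1
  row 3 [0011]: ((NOT 0 IMPLIES (1 OR 0)) IMPLIES (0 IMPLIES 1)) -> 1
  row 4 [0100]: ((NOT 1 IMPLIES (0 OR 0)) IMPLIES (1 IMPLIES 0)) -> 0
  row 5 [0101]: ((NOT 1 IMPLIES (1 OR 0)) IMPLIES (1 IMPLIES 0)) -> 0
  row 6 [0110]: ((NOT 1 IMPLIES (0 OR 0)) IMPLIES (1 IMPLIES 1)) -> 1
  row 7 [0111]: ((NOT 1 IMPLIES (1 OR 0)) IMPLIES (1 IMPLIES 1)) -> 1
  row 8 [1000]: ((NOT 0 IMPLIES (0 OR 1)) IMPLIES (0 IMPLIES 0)) -> 1
  row 9 [1001]: ((NOT 0 IMPLIES (1 OR 1)) IMPLIES (0 IMPLIES 0)) -> 1
  row 10 [1010]: ((NOT 0 IMPLIES (0 OR 1)) IMPLIES (0 IMPLIES 1)) -> 1
  row 11 [1011]: ((NOT 0 IMPLIES (1 OR 1)) IMPLIES (0 IMPLIES 1)) -> 1
  row 12 [1100]: ((NOT 1 IMPLIES (0 OR 1)) IMPLIES (1 IMPLIES 0)) -> 0
  row 13 [1101]: ((NOT 1 IMPLIES (1 OR 1)) IMPLIES (1 IMPLIES 0)) -> 0
  row 14 [1110]: ((NOT 1 IMPLIES (0 OR 1)) IMPLIES (1 IMPLIES 1)) -> 1
  row 15 [1111]: ((NOT 1 IMPLIES (1 OR 1)) IMPLIES (1 IMPLIES 1)) -> 1
Full result column, 4 rows per line (P1,P2 fixed per line; P3,P4 runs 00..11 left to right):
  rows 0-3 [P1,P2=00]: 1111  = hex F
  rows 4-7 [P1,P2=01]: 0011  = hex 3
  rows 8-11 [P1,P2=10]: 1111  = hex F
  rows 12-15 [P1,P2=11]: 0011  = hex 3
Output column (row 0 .. row 15) = 1111001111110011
Output column grouped in 4s = 1111 0011 1111 0011 = 0xF3F3
Convert to decimal digit by digit (value = value*16 + digit):
  F -> 15
  15*16 + 3 = 243
  243*16 + 15 (F) = 3903
  3903*16 + 3 = 62451
Decimal = 62451

62451


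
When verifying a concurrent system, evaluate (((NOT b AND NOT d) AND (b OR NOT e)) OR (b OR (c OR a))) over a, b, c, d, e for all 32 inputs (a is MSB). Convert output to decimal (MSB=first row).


Formula: (((NOT b AND NOT d) AND (b OR NOT e)) OR (b OR (c OR a))) over a, b, c, d, e (32 rows)
Evaluate each row (bits = a,b,c,d,e, MSB first):
  row 0 [00000]: (((NOT 0 AND NOT 0) AND (0 OR NOT 0)) OR (0 OR (0 OR 0))) -> 1
  row 1 [00001]: (((NOT 0 AND NOT 0) AND (0 OR NOT 1)) OR (0 OR (0 OR 0))) -> 0
  row 2 [00010]: (((NOT 0 AND NOT 1) AND (0 OR NOT 0)) OR (0 OR (0 OR 0))) -> 0
  row 3 [00011]: (((NOT 0 AND NOT 1) AND (0 OR NOT 1)) OR (0 OR (0 OR 0))) -> 0
  row 4 [00100]: (((NOT 0 AND NOT 0) AND (0 OR NOT 0)) OR (0 OR (1 OR 0))) -> 1
  row 5 [00101]: (((NOT 0 AND NOT 0) AND (0 OR NOT 1)) OR (0 OR (1 OR 0))) -> 1
  row 6 [00110]: (((NOT 0 AND NOT 1) AND (0 OR NOT 0)) OR (0 OR (1 OR 0))) -> 1
  row 7 [00111]: (((NOT 0 AND NOT 1) AND (0 OR NOT 1)) OR (0 OR (1 OR 0))) -> 1
  row 8 [01000]: (((NOT 1 AND NOT 0) AND (1 OR NOT 0)) OR (1 OR (0 OR 0))) -> 1
  row 9 [01001]: (((NOT 1 AND NOT 0) AND (1 OR NOT 1)) OR (1 OR (0 OR 0))) -> 1
  row 10 [01010]: (((NOT 1 AND NOT 1) AND (1 OR NOT 0)) OR (1 OR (0 OR 0))) -> 1
  row 11 [01011]: (((NOT 1 AND NOT 1) AND (1 OR NOT 1)) OR (1 OR (0 OR 0))) -> 1
  row 12 [01100]: (((NOT 1 AND NOT 0) AND (1 OR NOT 0)) OR (1 OR (1 OR 0))) -> 1
  row 13 [01101]: (((NOT 1 AND NOT 0) AND (1 OR NOT 1)) OR (1 OR (1 OR 0))) -> 1
  row 14 [01110]: (((NOT 1 AND NOT 1) AND (1 OR NOT 0)) OR (1 OR (1 OR 0))) -> 1
  row 15 [01111]: (((NOT 1 AND NOT 1) AND (1 OR NOT 1)) OR (1 OR (1 OR 0))) -> 1
  row 16 [10000]: (((NOT 0 AND NOT 0) AND (0 OR NOT 0)) OR (0 OR (0 OR 1))) -> 1
  row 17 [10001]: (((NOT 0 AND NOT 0) AND (0 OR NOT 1)) OR (0 OR (0 OR 1))) -> 1
  row 18 [10010]: (((NOT 0 AND NOT 1) AND (0 OR NOT 0)) OR (0 OR (0 OR 1))) -> 1
  row 19 [10011]: (((NOT 0 AND NOT 1) AND (0 OR NOT 1)) OR (0 OR (0 OR 1))) -> 1
  row 20 [10100]: (((NOT 0 AND NOT 0) AND (0 OR NOT 0)) OR (0 OR (1 OR 1))) -> 1
  row 21 [10101]: (((NOT 0 AND NOT 0) AND (0 OR NOT 1)) OR (0 OR (1 OR 1))) -> 1
  row 22 [10110]: (((NOT 0 AND NOT 1) AND (0 OR NOT 0)) OR (0 OR (1 OR 1))) -> 1
  row 23 [10111]: (((NOT 0 AND NOT 1) AND (0 OR NOT 1)) OR (0 OR (1 OR 1))) -> 1
  row 24 [11000]: (((NOT 1 AND NOT 0) AND (1 OR NOT 0)) OR (1 OR (0 OR 1))) -> 1
  row 25 [11001]: (((NOT 1 AND NOT 0) AND (1 OR NOT 1)) OR (1 OR (0 OR 1))) -> 1
  row 26 [11010]: (((NOT 1 AND NOT 1) AND (1 OR NOT 0)) OR (1 OR (0 OR 1))) -> 1
  row 27 [11011]: (((NOT 1 AND NOT 1) AND (1 OR NOT 1)) OR (1 OR (0 OR 1))) -> 1
  row 28 [11100]: (((NOT 1 AND NOT 0) AND (1 OR NOT 0)) OR (1 OR (1 OR 1))) -> 1
  row 29 [11101]: (((NOT 1 AND NOT 0) AND (1 OR NOT 1)) OR (1 OR (1 OR 1))) -> 1
  row 30 [11110]: (((NOT 1 AND NOT 1) AND (1 OR NOT 0)) OR (1 OR (1 OR 1))) -> 1
  row 31 [11111]: (((NOT 1 AND NOT 1) AND (1 OR NOT 1)) OR (1 OR (1 OR 1))) -> 1
Full result column, 4 rows per line (a,b,c fixed per line; d,e runs 00..11 left to right):
  rows 0-3 [a,b,c=000]: 1000  = hex 8
  rows 4-7 [a,b,c=001]: 1111  = hex F
  rows 8-11 [a,b,c=010]: 1111  = hex F
  rows 12-15 [a,b,c=011]: 1111  = hex F
  rows 16-19 [a,b,c=100]: 1111  = hex F
  rows 20-23 [a,b,c=101]: 1111  = hex F
  rows 24-27 [a,b,c=110]: 1111  = hex F
  rows 28-31 [a,b,c=111]: 1111  = hex F
Output column (row 0 .. row 31) = 10001111111111111111111111111111
Output column grouped in 4s = 1000 1111 1111 1111 1111 1111 1111 1111 = 0x8FFFFFFF
Convert to decimal digit by digit (value = value*16 + digit):
  8 -> 8
  8*16 + 15 (F) = 143
  143*16 + 15 (F) = 2303
  2303*16 + 15 (F) = 36863
  36863*16 + 15 (F) = 589823
  589823*16 + 15 (F) = 9437183
  9437183*16 + 15 (F) = 150994943
  150994943*16 + 15 (F) = 2415919103
Decimal = 2415919103

2415919103


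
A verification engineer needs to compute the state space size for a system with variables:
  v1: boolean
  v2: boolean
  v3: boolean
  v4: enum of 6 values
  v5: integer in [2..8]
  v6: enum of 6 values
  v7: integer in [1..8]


State space = product of domain sizes of all variables.
Domain sizes:
  v1 (boolean): 2
  v2 (boolean): 2
  v3 (boolean): 2
  v4 (enum of 6 values): 6
  v5 (integer in [2..8]): 7
  v6 (enum of 6 values): 6
  v7 (integer in [1..8]): 8
Product = 2 * 2 * 2 * 6 * 7 * 6 * 8 = 16128

16128


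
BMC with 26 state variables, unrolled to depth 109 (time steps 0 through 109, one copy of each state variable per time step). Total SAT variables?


BMC unrolls to depth k, creating one copy of each state var for steps 0..k.
Step count = 109 + 1 = 110 (steps 0 through 109)
Vars per step = 26
Total = 26 * 110 = 2860

2860


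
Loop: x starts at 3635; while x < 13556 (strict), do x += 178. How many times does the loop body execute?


Step 1: x goes from 3635 toward 13556 by 178; the body runs while x<13556, so iterations = ceil((bound-start)/step)
Step 2: Distance=9921
Step 3: ceil(9921/178)=56

56


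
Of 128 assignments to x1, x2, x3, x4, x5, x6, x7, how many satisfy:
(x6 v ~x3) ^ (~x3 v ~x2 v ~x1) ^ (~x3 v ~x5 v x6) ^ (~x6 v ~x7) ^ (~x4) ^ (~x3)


CNF with 6 clauses over 7 vars (128 assignments).
An assignment satisfies CNF iff every clause has >=1 true literal.
Check each row (bits = x1,x2,x3,x4,x5,x6,x7; clause T/F shown):
  row 0 [0000000]: clauses=TTTTTT -> 1
  row 1 [0000001]: clauses=TTTTTT -> 1
  row 2 [0000010]: clauses=TTTTTT -> 1
  row 3 [0000011]: clauses=TTTFTT -> 0
  row 4 [0000100]: clauses=TTTTTT -> 1
  (every remaining row is evaluated the same way; all 128 results are listed next)
Full result column, 8 rows per line (x1,x2,x3,x4 fixed per line; x5,x6,x7 runs 000..111 left to right):
  rows 0-7 [x1,x2,x3,x4=0000]: 11101110  (ones: 6)
  rows 8-15 [x1,x2,x3,x4=0001]: 00000000  (ones: 0)
  rows 16-23 [x1,x2,x3,x4=0010]: 00000000  (ones: 0)
  rows 24-31 [x1,x2,x3,x4=0011]: 00000000  (ones: 0)
  rows 32-39 [x1,x2,x3,x4=0100]: 11101110  (ones: 6)
  rows 40-47 [x1,x2,x3,x4=0101]: 00000000  (ones: 0)
  rows 48-55 [x1,x2,x3,x4=0110]: 00000000  (ones: 0)
  rows 56-63 [x1,x2,x3,x4=0111]: 00000000  (ones: 0)
  rows 64-71 [x1,x2,x3,x4=1000]: 11101110  (ones: 6)
  rows 72-79 [x1,x2,x3,x4=1001]: 00000000  (ones: 0)
  rows 80-87 [x1,x2,x3,x4=1010]: 00000000  (ones: 0)
  rows 88-95 [x1,x2,x3,x4=1011]: 00000000  (ones: 0)
  rows 96-103 [x1,x2,x3,x4=1100]: 11101110  (ones: 6)
  rows 104-111 [x1,x2,x3,x4=1101]: 00000000  (ones: 0)
  rows 112-119 [x1,x2,x3,x4=1110]: 00000000  (ones: 0)
  rows 120-127 [x1,x2,x3,x4=1111]: 00000000  (ones: 0)
Satisfying assignments = 6+0+0+0+6+0+0+0+6+0+0+0+6+0+0+0 = 24

24


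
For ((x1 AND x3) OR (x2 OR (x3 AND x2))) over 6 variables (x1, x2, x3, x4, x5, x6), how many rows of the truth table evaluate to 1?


Formula: ((x1 AND x3) OR (x2 OR (x3 AND x2))) over 6 vars (64 rows)
Evaluate each row (x1, x2, x3, x4, x5, x6 as bits, MSB first):
  row 0 [000000]: ((0 AND 0) OR (0 OR (0 AND 0))) -> 0
  row 1 [000001]: ((0 AND 0) OR (0 OR (0 AND 0))) -> 0
  row 2 [000010]: ((0 AND 0) OR (0 OR (0 AND 0))) -> 0
  row 3 [000011]: ((0 AND 0) OR (0 OR (0 AND 0))) -> 0
  row 4 [000100]: ((0 AND 0) OR (0 OR (0 AND 0))) -> 0
  (every remaining row is evaluated the same way; all 64 results are listed next)
Full result column, 8 rows per line (x1,x2,x3 fixed per line; x4,x5,x6 runs 000..111 left to right):
  rows 0-7 [x1,x2,x3=000]: 00000000  (ones: 0)
  rows 8-15 [x1,x2,x3=001]: 00000000  (ones: 0)
  rows 16-23 [x1,x2,x3=010]: 11111111  (ones: 8)
  rows 24-31 [x1,x2,x3=011]: 11111111  (ones: 8)
  rows 32-39 [x1,x2,x3=100]: 00000000  (ones: 0)
  rows 40-47 [x1,x2,x3=101]: 11111111  (ones: 8)
  rows 48-55 [x1,x2,x3=110]: 11111111  (ones: 8)
  rows 56-63 [x1,x2,x3=111]: 11111111  (ones: 8)
Count of 1-rows = 0+0+8+8+0+8+8+8 = 40

40


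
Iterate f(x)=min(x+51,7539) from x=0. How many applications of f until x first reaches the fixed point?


Step 1: x=0, cap=7539, increment=51
Step 2: x grows by 51 each step until capped at 7539; fixed point is x=7539
Step 3: iterations = ceil(7539/51) = 148

148


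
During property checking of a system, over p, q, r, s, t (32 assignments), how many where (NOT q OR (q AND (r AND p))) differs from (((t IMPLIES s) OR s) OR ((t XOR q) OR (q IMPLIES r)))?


F1 = (NOT q OR (q AND (r AND p)))
F2 = (((t IMPLIES s) OR s) OR ((t XOR q) OR (q IMPLIES r)))
Evaluate both on each of 32 rows (bits = p,q,r,s,t):
  row 0 [00000]: F1=1 F2=1 -> 0
  row 1 [00001]: F1=1 F2=1 -> 0
  row 2 [00010]: F1=1 F2=1 -> 0
  row 3 [00011]: F1=1 F2=1 -> 0
  row 4 [00100]: F1=1 F2=1 -> 0
  row 5 [00101]: F1=1 F2=1 -> 0
  row 6 [00110]: F1=1 F2=1 -> 0
  row 7 [00111]: F1=1 F2=1 -> 0
  row 8 [01000]: F1=0 F2=1 (differ) -> 1
  row 9 [01001]: F1=0 F2=0 -> 0
  row 10 [01010]: F1=0 F2=1 (differ) -> 1
  row 11 [01011]: F1=0 F2=1 (differ) -> 1
  row 12 [01100]: F1=0 F2=1 (differ) -> 1
  row 13 [01101]: F1=0 F2=1 (differ) -> 1
  row 14 [01110]: F1=0 F2=1 (differ) -> 1
  row 15 [01111]: F1=0 F2=1 (differ) -> 1
  row 16 [10000]: F1=1 F2=1 -> 0
  row 17 [10001]: F1=1 F2=1 -> 0
  row 18 [10010]: F1=1 F2=1 -> 0
  row 19 [10011]: F1=1 F2=1 -> 0
  row 20 [10100]: F1=1 F2=1 -> 0
  row 21 [10101]: F1=1 F2=1 -> 0
  row 22 [10110]: F1=1 F2=1 -> 0
  row 23 [10111]: F1=1 F2=1 -> 0
  row 24 [11000]: F1=0 F2=1 (differ) -> 1
  row 25 [11001]: F1=0 F2=0 -> 0
  row 26 [11010]: F1=0 F2=1 (differ) -> 1
  row 27 [11011]: F1=0 F2=1 (differ) -> 1
  row 28 [11100]: F1=1 F2=1 -> 0
  row 29 [11101]: F1=1 F2=1 -> 0
  row 30 [11110]: F1=1 F2=1 -> 0
  row 31 [11111]: F1=1 F2=1 -> 0
Full result column, 8 rows per line (p,q fixed per line; r,s,t runs 000..111 left to right):
  rows 0-7 [p,q=00]: 00000000  (ones: 0)
  rows 8-15 [p,q=01]: 10111111  (ones: 7)
  rows 16-23 [p,q=10]: 00000000  (ones: 0)
  rows 24-31 [p,q=11]: 10110000  (ones: 3)
Disagreements = 0+7+0+3 = 10

10


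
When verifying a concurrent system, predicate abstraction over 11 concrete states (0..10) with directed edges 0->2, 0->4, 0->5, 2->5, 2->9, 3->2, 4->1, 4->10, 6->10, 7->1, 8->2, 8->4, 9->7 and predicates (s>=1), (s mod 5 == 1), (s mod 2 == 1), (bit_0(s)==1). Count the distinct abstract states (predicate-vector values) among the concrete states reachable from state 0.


BFS from 0:
Concrete reachable: {0, 1, 2, 4, 5, 7, 9, 10}
Abstract via predicates (s>=1), (s mod 5 == 1), (s mod 2 == 1), (bit_0(s)==1):
  (0,0,0,0) <- {0}
  (1,0,0,0) <- {2, 4, 10}
  (1,0,1,1) <- {5, 7, 9}
  (1,1,1,1) <- {1}
Distinct abstract states = 4

4


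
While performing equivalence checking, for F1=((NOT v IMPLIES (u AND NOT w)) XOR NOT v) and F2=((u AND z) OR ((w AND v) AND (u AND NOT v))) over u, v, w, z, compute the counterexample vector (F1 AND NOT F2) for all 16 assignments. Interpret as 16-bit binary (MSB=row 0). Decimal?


F1 = ((NOT v IMPLIES (u AND NOT w)) XOR NOT v)
F2 = ((u AND z) OR ((w AND v) AND (u AND NOT v)))
Counterexample to F1=>F2 is where F1=1 and F2=0.
Evaluate each row (bits = u,v,w,z, MSB first):
  row 0 [0000]: F1=1 F2=0 -> F1&~F2 -> 1
  row 1 [0001]: F1=1 F2=0 -> F1&~F2 -> 1
  row 2 [0010]: F1=1 F2=0 -> F1&~F2 -> 1
  row 3 [0011]: F1=1 F2=0 -> F1&~F2 -> 1
  row 4 [0100]: F1=1 F2=0 -> F1&~F2 -> 1
  row 5 [0101]: F1=1 F2=0 -> F1&~F2 -> 1
  row 6 [0110]: F1=1 F2=0 -> F1&~F2 -> 1
  row 7 [0111]: F1=1 F2=0 -> F1&~F2 -> 1
  row 8 [1000]: F1=0 F2=0 -> F1&~F2 -> 0
  row 9 [1001]: F1=0 F2=1 -> F1&~F2 -> 0
  row 10 [1010]: F1=1 F2=0 -> F1&~F2 -> 1
  row 11 [1011]: F1=1 F2=1 -> F1&~F2 -> 0
  row 12 [1100]: F1=1 F2=0 -> F1&~F2 -> 1
  row 13 [1101]: F1=1 F2=1 -> F1&~F2 -> 0
  row 14 [1110]: F1=1 F2=0 -> F1&~F2 -> 1
  row 15 [1111]: F1=1 F2=1 -> F1&~F2 -> 0
Full result column, 4 rows per line (u,v fixed per line; w,z runs 00..11 left to right):
  rows 0-3 [u,v=00]: 1111  = hex F
  rows 4-7 [u,v=01]: 1111  = hex F
  rows 8-11 [u,v=10]: 0010  = hex 2
  rows 12-15 [u,v=11]: 1010  = hex A
Counterexample vector (row 0 .. row 15) = 1111111100101010
Output column grouped in 4s = 1111 1111 0010 1010 = 0xFF2A
Convert to decimal digit by digit (value = value*16 + digit):
  F -> 15
  15*16 + 15 (F) = 255
  255*16 + 2 = 4082
  4082*16 + 10 (A) = 65322
Decimal = 65322

65322


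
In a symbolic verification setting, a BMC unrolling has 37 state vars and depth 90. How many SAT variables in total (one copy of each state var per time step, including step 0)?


BMC unrolls to depth k, creating one copy of each state var for steps 0..k.
Step count = 90 + 1 = 91 (steps 0 through 90)
Vars per step = 37
Total = 37 * 91 = 3367

3367


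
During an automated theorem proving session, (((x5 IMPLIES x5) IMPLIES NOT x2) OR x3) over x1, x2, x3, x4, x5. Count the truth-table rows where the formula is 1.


Formula: (((x5 IMPLIES x5) IMPLIES NOT x2) OR x3) over 5 vars (32 rows)
Evaluate each row (x1, x2, x3, x4, x5 as bits, MSB first):
  row 0 [00000]: (((0 IMPLIES 0) IMPLIES NOT 0) OR 0) -> 1
  row 1 [00001]: (((1 IMPLIES 1) IMPLIES NOT 0) OR 0) -> 1
  row 2 [00010]: (((0 IMPLIES 0) IMPLIES NOT 0) OR 0) -> 1
  row 3 [00011]: (((1 IMPLIES 1) IMPLIES NOT 0) OR 0) -> 1
  row 4 [00100]: (((0 IMPLIES 0) IMPLIES NOT 0) OR 1) -> 1
  row 5 [00101]: (((1 IMPLIES 1) IMPLIES NOT 0) OR 1) -> 1
  row 6 [00110]: (((0 IMPLIES 0) IMPLIES NOT 0) OR 1) -> 1
  row 7 [00111]: (((1 IMPLIES 1) IMPLIES NOT 0) OR 1) -> 1
  row 8 [01000]: (((0 IMPLIES 0) IMPLIES NOT 1) OR 0) -> 0
  row 9 [01001]: (((1 IMPLIES 1) IMPLIES NOT 1) OR 0) -> 0
  row 10 [01010]: (((0 IMPLIES 0) IMPLIES NOT 1) OR 0) -> 0
  row 11 [01011]: (((1 IMPLIES 1) IMPLIES NOT 1) OR 0) -> 0
  row 12 [01100]: (((0 IMPLIES 0) IMPLIES NOT 1) OR 1) -> 1
  row 13 [01101]: (((1 IMPLIES 1) IMPLIES NOT 1) OR 1) -> 1
  row 14 [01110]: (((0 IMPLIES 0) IMPLIES NOT 1) OR 1) -> 1
  row 15 [01111]: (((1 IMPLIES 1) IMPLIES NOT 1) OR 1) -> 1
  row 16 [10000]: (((0 IMPLIES 0) IMPLIES NOT 0) OR 0) -> 1
  row 17 [10001]: (((1 IMPLIES 1) IMPLIES NOT 0) OR 0) -> 1
  row 18 [10010]: (((0 IMPLIES 0) IMPLIES NOT 0) OR 0) -> 1
  row 19 [10011]: (((1 IMPLIES 1) IMPLIES NOT 0) OR 0) -> 1
  row 20 [10100]: (((0 IMPLIES 0) IMPLIES NOT 0) OR 1) -> 1
  row 21 [10101]: (((1 IMPLIES 1) IMPLIES NOT 0) OR 1) -> 1
  row 22 [10110]: (((0 IMPLIES 0) IMPLIES NOT 0) OR 1) -> 1
  row 23 [10111]: (((1 IMPLIES 1) IMPLIES NOT 0) OR 1) -> 1
  row 24 [11000]: (((0 IMPLIES 0) IMPLIES NOT 1) OR 0) -> 0
  row 25 [11001]: (((1 IMPLIES 1) IMPLIES NOT 1) OR 0) -> 0
  row 26 [11010]: (((0 IMPLIES 0) IMPLIES NOT 1) OR 0) -> 0
  row 27 [11011]: (((1 IMPLIES 1) IMPLIES NOT 1) OR 0) -> 0
  row 28 [11100]: (((0 IMPLIES 0) IMPLIES NOT 1) OR 1) -> 1
  row 29 [11101]: (((1 IMPLIES 1) IMPLIES NOT 1) OR 1) -> 1
  row 30 [11110]: (((0 IMPLIES 0) IMPLIES NOT 1) OR 1) -> 1
  row 31 [11111]: (((1 IMPLIES 1) IMPLIES NOT 1) OR 1) -> 1
Full result column, 8 rows per line (x1,x2 fixed per line; x3,x4,x5 runs 000..111 left to right):
  rows 0-7 [x1,x2=00]: 11111111  (ones: 8)
  rows 8-15 [x1,x2=01]: 00001111  (ones: 4)
  rows 16-23 [x1,x2=10]: 11111111  (ones: 8)
  rows 24-31 [x1,x2=11]: 00001111  (ones: 4)
Count of 1-rows = 8+4+8+4 = 24

24


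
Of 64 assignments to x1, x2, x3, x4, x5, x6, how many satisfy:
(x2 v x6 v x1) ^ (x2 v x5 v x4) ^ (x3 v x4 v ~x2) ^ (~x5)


CNF with 4 clauses over 6 vars (64 assignments).
An assignment satisfies CNF iff every clause has >=1 true literal.
Check each row (bits = x1,x2,x3,x4,x5,x6; clause T/F shown):
  row 0 [000000]: clauses=FFTT -> 0
  row 1 [000001]: clauses=TFTT -> 0
  row 2 [000010]: clauses=FTTF -> 0
  row 3 [000011]: clauses=TTTF -> 0
  row 4 [000100]: clauses=FTTT -> 0
  (every remaining row is evaluated the same way; all 64 results are listed next)
Full result column, 8 rows per line (x1,x2,x3 fixed per line; x4,x5,x6 runs 000..111 left to right):
  rows 0-7 [x1,x2,x3=000]: 00000100  (ones: 1)
  rows 8-15 [x1,x2,x3=001]: 00000100  (ones: 1)
  rows 16-23 [x1,x2,x3=010]: 00001100  (ones: 2)
  rows 24-31 [x1,x2,x3=011]: 11001100  (ones: 4)
  rows 32-39 [x1,x2,x3=100]: 00001100  (ones: 2)
  rows 40-47 [x1,x2,x3=101]: 00001100  (ones: 2)
  rows 48-55 [x1,x2,x3=110]: 00001100  (ones: 2)
  rows 56-63 [x1,x2,x3=111]: 11001100  (ones: 4)
Satisfying assignments = 1+1+2+4+2+2+2+4 = 18

18
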